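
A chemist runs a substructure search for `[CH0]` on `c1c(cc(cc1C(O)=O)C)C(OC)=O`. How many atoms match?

2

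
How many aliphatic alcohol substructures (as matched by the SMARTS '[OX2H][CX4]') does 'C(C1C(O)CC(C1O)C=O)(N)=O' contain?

2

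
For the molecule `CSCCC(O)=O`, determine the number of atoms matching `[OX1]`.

The query [OX1] means: aliphatic oxygen with one total connection — typically a carbonyl =O or an oxide.
Check the 7 heavy atoms by environment: 3× C (X4) → no; 1× S (X2) → no; 1× C (X3) → no; 1× O (X1) → match; 1× O (X2) → no.
That gives 1 matching atom.

1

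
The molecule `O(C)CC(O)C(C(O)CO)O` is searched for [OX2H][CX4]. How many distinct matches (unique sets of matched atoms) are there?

[OX2H][CX4] is the SMARTS for an aliphatic alcohol: a hydroxyl oxygen bound to an sp3 (X4) carbon.
The molecule carries 4 separate instances of a hydroxyl group (-OH) meeting every constraint; each maps to a distinct set of atoms, giving 4 matches.

4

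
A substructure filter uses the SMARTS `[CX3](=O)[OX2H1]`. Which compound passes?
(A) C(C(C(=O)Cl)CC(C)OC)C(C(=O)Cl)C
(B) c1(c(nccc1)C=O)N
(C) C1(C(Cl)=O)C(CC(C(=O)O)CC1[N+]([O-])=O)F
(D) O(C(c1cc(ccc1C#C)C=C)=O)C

C

[CX3](=O)[OX2H1] describes an sp2 carbon double-bonded to O and single-bonded to an -OH oxygen (a carboxylic acid).
(A) has an acyl chloride (-C(=O)Cl) but the carbonyl is bonded to Cl, not to an -OH oxygen.
(B) has an aldehyde (-CHO) but there is no singly-bonded oxygen on the carbonyl carbon.
(C) contains a carboxylic acid group (-C(=O)OH), which satisfies every atom and bond constraint.
(D) has a methyl-ester group (-C(=O)OCH3) but the singly-bonded O has no H (OX2H0, not OX2H1).
So the answer is (C).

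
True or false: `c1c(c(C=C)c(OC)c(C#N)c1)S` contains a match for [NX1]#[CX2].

True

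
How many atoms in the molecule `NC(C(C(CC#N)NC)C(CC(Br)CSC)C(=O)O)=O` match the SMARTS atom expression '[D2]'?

The query [D2] means: atom with exactly two heavy-atom neighbours.
Check the 20 heavy atoms by environment: 4× C (D2) → match; 6× C (D3) → no; 3× O (D1) → no; 2× N (D1) → no; 1× N (D2) → match; 2× C (D1) → no; 1× S (D2) → match; 1× Br (D1) → no.
Summing the matching environments: 4 + 1 + 1 = 6 matching atoms.

6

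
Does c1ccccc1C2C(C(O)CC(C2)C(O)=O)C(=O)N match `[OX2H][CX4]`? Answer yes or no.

Yes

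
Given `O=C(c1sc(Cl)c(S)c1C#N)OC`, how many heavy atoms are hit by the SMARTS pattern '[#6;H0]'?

6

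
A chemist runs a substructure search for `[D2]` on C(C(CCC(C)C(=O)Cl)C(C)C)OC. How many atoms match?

4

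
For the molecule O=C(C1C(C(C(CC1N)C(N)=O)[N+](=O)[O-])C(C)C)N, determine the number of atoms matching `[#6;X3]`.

2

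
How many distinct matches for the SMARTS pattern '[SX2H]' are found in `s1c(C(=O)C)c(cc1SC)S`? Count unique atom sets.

[SX2H] is the SMARTS for a thiol: an aliphatic sulfur with two connections, one being H.
Exactly one fragment in the molecule meets all constraints, giving 1 match.

1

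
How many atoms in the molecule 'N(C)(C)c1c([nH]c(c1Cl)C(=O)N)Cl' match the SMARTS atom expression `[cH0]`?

4

The query [cH0] means: aromatic carbon with no attached hydrogen (substituted or ring-fusion).
Check the 13 heavy atoms by environment: 1× n (aromatic, H1) → no; 4× c (aromatic, H0) → match; 2× Cl (H0) → no; 1× N (H0) → no; 2× C (H3) → no; 1× C (H0) → no; 1× O (H0) → no; 1× N (H2) → no.
That gives 4 matching atoms.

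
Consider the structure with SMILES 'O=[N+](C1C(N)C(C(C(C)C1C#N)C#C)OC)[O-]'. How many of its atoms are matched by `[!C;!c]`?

6

Check the 17 heavy atoms by environment: 11× C → no; 1× N (charge +1) → match; 1× O (charge -1) → match; 2× O → match; 2× N → match.
Summing the matching environments: 1 + 1 + 2 + 2 = 6 matching atoms.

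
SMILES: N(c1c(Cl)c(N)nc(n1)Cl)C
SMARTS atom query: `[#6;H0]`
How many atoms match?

The query [#6;H0] means: any carbon with no attached hydrogen.
Check the 11 heavy atoms by environment: 2× n (aromatic, H0) → no; 4× c (aromatic, H0) → match; 2× Cl (H0) → no; 1× N (H1) → no; 1× C (H3) → no; 1× N (H2) → no.
That gives 4 matching atoms.

4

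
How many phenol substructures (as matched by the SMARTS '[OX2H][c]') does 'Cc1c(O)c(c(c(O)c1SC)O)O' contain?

[OX2H][c] is the SMARTS for a phenol: a hydroxyl oxygen attached to an aromatic carbon.
The molecule carries 4 separate instances of a hydroxyl group (-OH) meeting every constraint; each maps to a distinct set of atoms, giving 4 matches.

4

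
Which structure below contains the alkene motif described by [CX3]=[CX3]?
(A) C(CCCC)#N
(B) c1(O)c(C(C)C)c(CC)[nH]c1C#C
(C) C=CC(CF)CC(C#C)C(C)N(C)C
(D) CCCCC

C

[CX3]=[CX3] describes a non-aromatic C=C double bond between two sp2 carbons (an alkene).
(A) has an ethyl group (-CH2CH3) but its C-C bond is a single bond between CX4 carbons, not CX3=CX3.
(B) has an ethyl group (-CH2CH3) but its C-C bond is a single bond between CX4 carbons, not CX3=CX3.
(C) contains a vinyl group (-CH=CH2), which satisfies every atom and bond constraint.
(D) has an ethyl group (-CH2CH3) but its C-C bond is a single bond between CX4 carbons, not CX3=CX3.
So the answer is (C).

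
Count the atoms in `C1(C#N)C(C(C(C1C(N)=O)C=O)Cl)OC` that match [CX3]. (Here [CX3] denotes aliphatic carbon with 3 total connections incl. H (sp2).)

The query [CX3] means: C with X3: aliphatic carbon with exactly 3 total connections.
Check the 15 heavy atoms by environment: 6× C (X4) → no; 1× C (X2) → no; 1× N (X1) → no; 2× C (X3) → match; 2× O (X1) → no; 1× N (X3) → no; 1× Cl (X1) → no; 1× O (X2) → no.
That gives 2 matching atoms.

2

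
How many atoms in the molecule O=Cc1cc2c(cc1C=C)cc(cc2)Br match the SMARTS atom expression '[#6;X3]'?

13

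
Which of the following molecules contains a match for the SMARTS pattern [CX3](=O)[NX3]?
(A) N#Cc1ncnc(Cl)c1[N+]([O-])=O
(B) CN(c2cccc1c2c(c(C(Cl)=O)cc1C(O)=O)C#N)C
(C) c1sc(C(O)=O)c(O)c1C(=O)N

[CX3](=O)[NX3] describes a carbonyl carbon bonded to a trivalent nitrogen (an amide).
(A) has a nitrile (-C#N) but the nitrile N is NX1 (triple-bonded), not NX3.
(B) has a nitrile (-C#N) but the nitrile N is NX1 (triple-bonded), not NX3.
(C) contains a primary amide (-C(=O)NH2), which satisfies every atom and bond constraint.
So the answer is (C).

C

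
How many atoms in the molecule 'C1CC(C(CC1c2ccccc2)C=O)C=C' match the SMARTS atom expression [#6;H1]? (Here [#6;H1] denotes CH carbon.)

10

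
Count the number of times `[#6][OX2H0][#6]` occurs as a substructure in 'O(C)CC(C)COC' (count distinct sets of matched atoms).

2

[#6][OX2H0][#6] is the SMARTS for an ether: an aliphatic oxygen bridging two carbons with no H on the oxygen.
The molecule carries 2 separate instances of a methoxy ether (-OCH3) meeting every constraint; each maps to a distinct set of atoms, giving 2 matches.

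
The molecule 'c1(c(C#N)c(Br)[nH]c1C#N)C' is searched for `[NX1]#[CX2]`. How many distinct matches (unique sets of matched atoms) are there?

[NX1]#[CX2] is the SMARTS for a nitrile: a nitrogen triple-bonded to a two-connected carbon.
The molecule carries 2 separate instances of a nitrile (-C#N) meeting every constraint; each maps to a distinct set of atoms, giving 2 matches.

2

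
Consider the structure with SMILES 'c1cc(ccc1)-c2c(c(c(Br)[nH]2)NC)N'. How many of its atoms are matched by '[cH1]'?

The query [cH1] means: aromatic carbon bearing exactly one hydrogen.
Check the 15 heavy atoms by environment: 1× n (aromatic, H1) → no; 5× c (aromatic, H0) → no; 1× N (H1) → no; 1× C (H3) → no; 1× N (H2) → no; 5× c (aromatic, H1) → match; 1× Br (H0) → no.
That gives 5 matching atoms.

5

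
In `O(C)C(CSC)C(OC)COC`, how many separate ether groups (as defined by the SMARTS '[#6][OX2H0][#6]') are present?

[#6][OX2H0][#6] is the SMARTS for an ether: an aliphatic oxygen bridging two carbons with no H on the oxygen.
The molecule carries 3 separate instances of a methoxy ether (-OCH3) meeting every constraint; each maps to a distinct set of atoms, giving 3 matches.

3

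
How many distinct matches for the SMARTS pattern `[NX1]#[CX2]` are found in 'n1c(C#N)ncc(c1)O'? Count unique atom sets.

1

[NX1]#[CX2] is the SMARTS for a nitrile: a nitrogen triple-bonded to a two-connected carbon.
Exactly one fragment in the molecule meets all constraints, giving 1 match.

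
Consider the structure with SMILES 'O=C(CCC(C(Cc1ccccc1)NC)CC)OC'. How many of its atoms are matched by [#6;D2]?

The query [#6;D2] means: any carbon bonded to exactly two heavy atoms.
Check the 19 heavy atoms by environment: 4× C (D2) → match; 3× C (D3) → no; 1× c (aromatic, D3) → no; 5× c (aromatic, D2) → match; 3× C (D1) → no; 1× N (D2) → no; 1× O (D1) → no; 1× O (D2) → no.
Summing the matching environments: 4 + 5 = 9 matching atoms.

9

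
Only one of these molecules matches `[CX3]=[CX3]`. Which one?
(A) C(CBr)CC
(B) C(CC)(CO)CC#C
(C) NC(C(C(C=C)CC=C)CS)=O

C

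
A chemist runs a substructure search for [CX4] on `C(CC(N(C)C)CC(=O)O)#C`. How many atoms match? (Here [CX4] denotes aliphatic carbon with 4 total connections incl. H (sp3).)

Check the 11 heavy atoms by environment: 5× C (X4) → match; 2× C (X2) → no; 1× C (X3) → no; 1× O (X1) → no; 1× O (X2) → no; 1× N (X3) → no.
That gives 5 matching atoms.

5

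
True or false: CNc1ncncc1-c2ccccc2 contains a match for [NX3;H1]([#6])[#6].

The pattern [NX3;H1]([#6])[#6] describes a trivalent nitrogen with one H, bonded to two carbons — a secondary amine.
The molecule carries an N-methylamino group (-NHCH3), whose atoms satisfy every constraint of the query, so the pattern matches.

True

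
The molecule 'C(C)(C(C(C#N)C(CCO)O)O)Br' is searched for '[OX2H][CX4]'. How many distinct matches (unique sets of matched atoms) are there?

3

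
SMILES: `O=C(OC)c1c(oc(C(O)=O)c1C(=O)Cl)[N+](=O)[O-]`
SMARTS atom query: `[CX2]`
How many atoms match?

0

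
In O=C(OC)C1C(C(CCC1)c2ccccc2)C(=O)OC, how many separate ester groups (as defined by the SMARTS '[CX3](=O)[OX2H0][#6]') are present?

[CX3](=O)[OX2H0][#6] is the SMARTS for an ester: a carbonyl carbon bonded to an oxygen that is itself bonded to carbon (no H on that O).
The molecule carries 2 separate instances of a methyl-ester group (-C(=O)OCH3) meeting every constraint; each maps to a distinct set of atoms, giving 2 matches.

2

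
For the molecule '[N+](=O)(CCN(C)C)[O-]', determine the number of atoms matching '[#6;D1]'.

Check the 8 heavy atoms by environment: 2× C (D2) → no; 1× N (charge +1, D3) → no; 1× O (charge -1, D1) → no; 1× O (D1) → no; 1× N (D3) → no; 2× C (D1) → match.
That gives 2 matching atoms.

2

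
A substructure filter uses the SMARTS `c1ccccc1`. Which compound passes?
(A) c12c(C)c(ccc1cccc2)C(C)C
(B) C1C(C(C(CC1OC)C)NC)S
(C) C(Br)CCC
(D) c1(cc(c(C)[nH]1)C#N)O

c1ccccc1 describes six aromatic carbons in a ring (a benzene ring).
(A) contains the required atom environment, so the pattern matches.
(B) has a methyl group (-CH3) but no six-membered all-carbon aromatic ring is present.
(C) has a methyl group (-CH3) but no six-membered all-carbon aromatic ring is present.
(D) has a methyl group (-CH3) but no six-membered all-carbon aromatic ring is present.
So the answer is (A).

A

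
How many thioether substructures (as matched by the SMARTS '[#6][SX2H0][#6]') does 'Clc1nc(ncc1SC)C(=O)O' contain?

1

[#6][SX2H0][#6] is the SMARTS for a thioether: an aliphatic sulfur bridging two carbons with no H on the sulfur.
Exactly one fragment in the molecule meets all constraints, giving 1 match.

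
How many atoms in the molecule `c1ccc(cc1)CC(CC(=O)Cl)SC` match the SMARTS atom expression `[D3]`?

3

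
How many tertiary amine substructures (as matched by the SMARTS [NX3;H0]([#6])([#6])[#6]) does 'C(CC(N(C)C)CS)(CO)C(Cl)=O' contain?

1

[NX3;H0]([#6])([#6])[#6] is the SMARTS for a tertiary amine: a trivalent nitrogen with no H, bonded to three carbons.
Exactly one fragment in the molecule meets all constraints, giving 1 match.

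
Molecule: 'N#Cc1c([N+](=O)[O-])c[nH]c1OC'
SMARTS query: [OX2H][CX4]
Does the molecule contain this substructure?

The pattern [OX2H][CX4] describes a hydroxyl oxygen bound to an sp3 (X4) carbon — an aliphatic alcohol.
The closest candidate here is a methoxy ether (-OCH3), but the oxygen has H0 (ether), not H1. No other fragment satisfies the full query, so there is no match.

No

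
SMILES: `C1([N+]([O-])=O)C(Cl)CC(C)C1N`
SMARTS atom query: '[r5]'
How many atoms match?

5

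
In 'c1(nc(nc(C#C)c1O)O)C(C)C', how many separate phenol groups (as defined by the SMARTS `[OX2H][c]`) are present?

[OX2H][c] is the SMARTS for a phenol: a hydroxyl oxygen attached to an aromatic carbon.
The molecule carries 2 separate instances of a hydroxyl group (-OH) meeting every constraint; each maps to a distinct set of atoms, giving 2 matches.

2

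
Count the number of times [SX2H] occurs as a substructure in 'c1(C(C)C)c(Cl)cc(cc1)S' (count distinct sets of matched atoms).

1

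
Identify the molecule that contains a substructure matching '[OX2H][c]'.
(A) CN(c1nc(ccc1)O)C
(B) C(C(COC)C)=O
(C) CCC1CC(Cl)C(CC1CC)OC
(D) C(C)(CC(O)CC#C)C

A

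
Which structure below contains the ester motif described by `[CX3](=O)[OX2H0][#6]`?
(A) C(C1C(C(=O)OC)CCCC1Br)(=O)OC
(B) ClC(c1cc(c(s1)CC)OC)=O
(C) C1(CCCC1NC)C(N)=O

[CX3](=O)[OX2H0][#6] describes a carbonyl carbon bonded to an oxygen that is itself bonded to carbon (no H on that O) (an ester).
(A) contains a methyl-ester group (-C(=O)OCH3), which satisfies every atom and bond constraint.
(B) has a methoxy ether (-OCH3) but the ether oxygen is not adjacent to a C=O carbon.
(C) has a primary amide (-C(=O)NH2) but the carbonyl is bonded to N, not to an O-C linkage.
So the answer is (A).

A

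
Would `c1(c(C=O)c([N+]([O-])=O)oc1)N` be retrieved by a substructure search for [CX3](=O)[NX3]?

No

The pattern [CX3](=O)[NX3] describes a carbonyl carbon bonded to a trivalent nitrogen — an amide.
The closest candidate here is a primary amino group (-NH2), but the -NH2 is not attached to a carbonyl carbon. No other fragment satisfies the full query, so there is no match.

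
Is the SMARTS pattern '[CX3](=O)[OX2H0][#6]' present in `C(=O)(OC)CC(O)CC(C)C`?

The pattern [CX3](=O)[OX2H0][#6] describes a carbonyl carbon bonded to an oxygen that is itself bonded to carbon (no H on that O) — an ester.
The molecule carries a methyl-ester group (-C(=O)OCH3), whose atoms satisfy every constraint of the query, so the pattern matches.

Yes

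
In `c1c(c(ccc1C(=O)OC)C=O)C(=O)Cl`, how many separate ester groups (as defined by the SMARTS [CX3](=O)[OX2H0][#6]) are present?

[CX3](=O)[OX2H0][#6] is the SMARTS for an ester: a carbonyl carbon bonded to an oxygen that is itself bonded to carbon (no H on that O).
Exactly one fragment in the molecule meets all constraints, giving 1 match.

1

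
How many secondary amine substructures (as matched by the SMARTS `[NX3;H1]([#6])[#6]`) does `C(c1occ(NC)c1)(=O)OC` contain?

[NX3;H1]([#6])[#6] is the SMARTS for a secondary amine: a trivalent nitrogen with one H, bonded to two carbons.
Exactly one fragment in the molecule meets all constraints, giving 1 match.

1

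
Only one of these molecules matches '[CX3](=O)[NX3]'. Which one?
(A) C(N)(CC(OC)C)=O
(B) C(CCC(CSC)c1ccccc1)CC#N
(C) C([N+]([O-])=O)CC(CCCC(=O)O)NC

A

[CX3](=O)[NX3] describes a carbonyl carbon bonded to a trivalent nitrogen (an amide).
(A) contains a primary amide (-C(=O)NH2), which satisfies every atom and bond constraint.
(B) has a nitrile (-C#N) but the nitrile N is NX1 (triple-bonded), not NX3.
(C) has a carboxylic acid group (-C(=O)OH) but the carbonyl is bonded to O, not to an NX3 nitrogen.
So the answer is (A).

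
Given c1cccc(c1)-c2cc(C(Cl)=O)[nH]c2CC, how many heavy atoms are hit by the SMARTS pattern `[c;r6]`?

6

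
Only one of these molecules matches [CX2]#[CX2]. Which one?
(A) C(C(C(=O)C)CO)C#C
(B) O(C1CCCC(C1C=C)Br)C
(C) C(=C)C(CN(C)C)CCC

A

[CX2]#[CX2] describes a carbon-carbon triple bond (an alkyne).
(A) contains an ethynyl group (-C#CH), which satisfies every atom and bond constraint.
(B) has a vinyl group (-CH=CH2) but the C=C is a double bond; both carbons are CX3, not CX2.
(C) has a vinyl group (-CH=CH2) but the C=C is a double bond; both carbons are CX3, not CX2.
So the answer is (A).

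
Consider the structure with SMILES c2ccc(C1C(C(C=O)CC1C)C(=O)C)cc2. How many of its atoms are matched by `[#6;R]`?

The query [#6;R] means: carbon that is part of a ring.
Check the 17 heavy atoms by environment: 5× C (in 5-ring) → match; 4× C (acyclic) → no; 6× c (aromatic, in 6-ring) → match; 2× O (acyclic) → no.
Summing the matching environments: 5 + 6 = 11 matching atoms.

11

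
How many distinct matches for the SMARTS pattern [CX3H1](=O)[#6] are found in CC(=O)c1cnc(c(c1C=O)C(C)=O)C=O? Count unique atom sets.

2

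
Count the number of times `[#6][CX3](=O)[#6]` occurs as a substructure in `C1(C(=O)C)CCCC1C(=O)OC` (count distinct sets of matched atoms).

1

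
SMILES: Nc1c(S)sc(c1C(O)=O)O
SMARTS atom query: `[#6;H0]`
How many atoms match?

5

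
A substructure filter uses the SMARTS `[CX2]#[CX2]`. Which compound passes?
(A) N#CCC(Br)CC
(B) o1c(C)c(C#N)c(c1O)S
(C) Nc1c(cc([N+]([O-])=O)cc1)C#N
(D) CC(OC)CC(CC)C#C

D

[CX2]#[CX2] describes a carbon-carbon triple bond (an alkyne).
(A) has a nitrile (-C#N) but the triple bond is C#N, not C#C.
(B) has a nitrile (-C#N) but the triple bond is C#N, not C#C.
(C) has a nitrile (-C#N) but the triple bond is C#N, not C#C.
(D) contains an ethynyl group (-C#CH), which satisfies every atom and bond constraint.
So the answer is (D).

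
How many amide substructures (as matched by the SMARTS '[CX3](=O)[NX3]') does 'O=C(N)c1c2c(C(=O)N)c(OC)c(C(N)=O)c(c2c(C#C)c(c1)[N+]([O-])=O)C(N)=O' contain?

4

[CX3](=O)[NX3] is the SMARTS for an amide: a carbonyl carbon bonded to a trivalent nitrogen.
The molecule carries 4 separate instances of a primary amide (-C(=O)NH2) meeting every constraint; each maps to a distinct set of atoms, giving 4 matches.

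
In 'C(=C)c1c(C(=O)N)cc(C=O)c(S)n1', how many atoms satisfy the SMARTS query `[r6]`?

Check the 14 heavy atoms by environment: 1× n (aromatic, in 6-ring) → match; 5× c (aromatic, in 6-ring) → match; 4× C (acyclic) → no; 2× O (acyclic) → no; 1× N (acyclic) → no; 1× S (acyclic) → no.
Summing the matching environments: 1 + 5 = 6 matching atoms.

6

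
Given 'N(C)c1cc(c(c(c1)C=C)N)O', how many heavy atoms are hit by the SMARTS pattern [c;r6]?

6

The query [c;r6] means: aromatic carbon that belongs to a six-membered ring.
Check the 12 heavy atoms by environment: 6× c (aromatic, in 6-ring) → match; 3× C (acyclic) → no; 2× N (acyclic) → no; 1× O (acyclic) → no.
That gives 6 matching atoms.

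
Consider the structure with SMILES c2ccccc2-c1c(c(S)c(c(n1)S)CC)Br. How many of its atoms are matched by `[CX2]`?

Check the 17 heavy atoms by environment: 1× n (aromatic, X2) → no; 11× c (aromatic, X3) → no; 2× S (X2) → no; 2× C (X4) → no; 1× Br (X1) → no.
No environment satisfies the query, so 0 matching atoms.

0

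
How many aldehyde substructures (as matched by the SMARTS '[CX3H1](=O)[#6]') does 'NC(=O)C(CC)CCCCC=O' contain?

1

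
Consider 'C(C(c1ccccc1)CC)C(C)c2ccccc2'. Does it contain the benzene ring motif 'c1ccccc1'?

Yes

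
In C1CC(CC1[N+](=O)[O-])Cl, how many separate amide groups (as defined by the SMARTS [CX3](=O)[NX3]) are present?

[CX3](=O)[NX3] is the SMARTS for an amide: a carbonyl carbon bonded to a trivalent nitrogen.
No fragment in the molecule satisfies every constraint, giving 0 matches.

0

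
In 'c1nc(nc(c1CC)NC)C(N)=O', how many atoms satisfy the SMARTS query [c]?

4

The query [c] means: lowercase c matches aromatic carbon only.
Check the 13 heavy atoms by environment: 2× n (aromatic) → no; 4× c (aromatic) → match; 4× C → no; 1× O → no; 2× N → no.
That gives 4 matching atoms.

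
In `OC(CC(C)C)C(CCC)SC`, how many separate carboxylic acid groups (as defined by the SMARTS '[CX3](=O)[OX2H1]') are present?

[CX3](=O)[OX2H1] is the SMARTS for a carboxylic acid: an sp2 carbon double-bonded to O and single-bonded to an -OH oxygen.
No fragment in the molecule satisfies every constraint, giving 0 matches.

0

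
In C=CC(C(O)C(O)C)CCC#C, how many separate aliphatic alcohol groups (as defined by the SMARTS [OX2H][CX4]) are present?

2

[OX2H][CX4] is the SMARTS for an aliphatic alcohol: a hydroxyl oxygen bound to an sp3 (X4) carbon.
The molecule carries 2 separate instances of a hydroxyl group (-OH) meeting every constraint; each maps to a distinct set of atoms, giving 2 matches.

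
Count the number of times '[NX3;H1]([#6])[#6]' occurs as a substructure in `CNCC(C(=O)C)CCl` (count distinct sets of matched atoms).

1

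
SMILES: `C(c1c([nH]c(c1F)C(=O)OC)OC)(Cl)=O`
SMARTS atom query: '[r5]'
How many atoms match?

5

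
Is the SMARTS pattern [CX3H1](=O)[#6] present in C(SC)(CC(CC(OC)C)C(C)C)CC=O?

The pattern [CX3H1](=O)[#6] describes an sp2 carbon with one H, double-bonded to O and single-bonded to carbon — an aldehyde.
The molecule carries an aldehyde (-CHO), whose atoms satisfy every constraint of the query, so the pattern matches.

Yes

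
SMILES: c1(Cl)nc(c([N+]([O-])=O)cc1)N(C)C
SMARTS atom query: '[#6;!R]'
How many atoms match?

2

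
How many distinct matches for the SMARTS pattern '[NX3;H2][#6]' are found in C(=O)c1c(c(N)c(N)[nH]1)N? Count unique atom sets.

[NX3;H2][#6] is the SMARTS for a primary amine: a trivalent nitrogen with two H attached to carbon.
The molecule carries 3 separate instances of a primary amino group (-NH2) meeting every constraint; each maps to a distinct set of atoms, giving 3 matches.

3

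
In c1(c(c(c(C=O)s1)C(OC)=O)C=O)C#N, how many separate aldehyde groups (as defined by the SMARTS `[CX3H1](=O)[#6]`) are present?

2

[CX3H1](=O)[#6] is the SMARTS for an aldehyde: an sp2 carbon with one H, double-bonded to O and single-bonded to carbon.
The molecule carries 2 separate instances of an aldehyde (-CHO) meeting every constraint; each maps to a distinct set of atoms, giving 2 matches.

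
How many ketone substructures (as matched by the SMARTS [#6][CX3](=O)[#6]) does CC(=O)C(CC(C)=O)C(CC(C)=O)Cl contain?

3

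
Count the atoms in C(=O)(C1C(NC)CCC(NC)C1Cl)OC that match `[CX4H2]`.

2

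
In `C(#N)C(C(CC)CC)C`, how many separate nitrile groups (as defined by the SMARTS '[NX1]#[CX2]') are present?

1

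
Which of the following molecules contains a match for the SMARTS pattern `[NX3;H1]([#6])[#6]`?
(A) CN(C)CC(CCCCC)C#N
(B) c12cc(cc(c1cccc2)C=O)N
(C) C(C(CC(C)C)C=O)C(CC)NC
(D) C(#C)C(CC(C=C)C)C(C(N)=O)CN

[NX3;H1]([#6])[#6] describes a trivalent nitrogen with one H, bonded to two carbons (a secondary amine).
(A) has a dimethylamino group (-N(CH3)2) but the nitrogen has H0, not H1.
(B) has a primary amino group (-NH2) but the nitrogen has H2 and only one carbon neighbour.
(C) contains an N-methylamino group (-NHCH3), which satisfies every atom and bond constraint.
(D) has a primary amide (-C(=O)NH2) but the -C(=O)NH2 nitrogen has H2, not H1.
So the answer is (C).

C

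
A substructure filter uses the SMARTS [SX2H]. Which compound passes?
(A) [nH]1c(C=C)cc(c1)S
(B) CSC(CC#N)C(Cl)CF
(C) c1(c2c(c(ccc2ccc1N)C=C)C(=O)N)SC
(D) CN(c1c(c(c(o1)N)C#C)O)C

A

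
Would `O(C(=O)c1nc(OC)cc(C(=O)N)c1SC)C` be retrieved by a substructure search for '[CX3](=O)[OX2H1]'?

No

The pattern [CX3](=O)[OX2H1] describes an sp2 carbon double-bonded to O and single-bonded to an -OH oxygen — a carboxylic acid.
The closest candidate here is a methyl-ester group (-C(=O)OCH3), but the singly-bonded O has no H (OX2H0, not OX2H1). No other fragment satisfies the full query, so there is no match.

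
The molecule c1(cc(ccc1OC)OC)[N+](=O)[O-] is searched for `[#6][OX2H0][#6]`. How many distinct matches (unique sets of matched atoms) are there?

2

[#6][OX2H0][#6] is the SMARTS for an ether: an aliphatic oxygen bridging two carbons with no H on the oxygen.
The molecule carries 2 separate instances of a methoxy ether (-OCH3) meeting every constraint; each maps to a distinct set of atoms, giving 2 matches.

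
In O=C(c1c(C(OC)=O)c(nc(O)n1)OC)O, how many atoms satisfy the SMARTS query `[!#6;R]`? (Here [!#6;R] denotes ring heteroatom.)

2

The query [!#6;R] means: non-carbon atom that is part of a ring.
Check the 16 heavy atoms by environment: 2× n (aromatic, in 6-ring) → match; 4× c (aromatic, in 6-ring) → no; 6× O (acyclic) → no; 4× C (acyclic) → no.
That gives 2 matching atoms.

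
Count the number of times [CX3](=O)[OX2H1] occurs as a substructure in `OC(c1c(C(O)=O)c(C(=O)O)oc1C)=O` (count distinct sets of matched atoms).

3

[CX3](=O)[OX2H1] is the SMARTS for a carboxylic acid: an sp2 carbon double-bonded to O and single-bonded to an -OH oxygen.
The molecule carries 3 separate instances of a carboxylic acid group (-C(=O)OH) meeting every constraint; each maps to a distinct set of atoms, giving 3 matches.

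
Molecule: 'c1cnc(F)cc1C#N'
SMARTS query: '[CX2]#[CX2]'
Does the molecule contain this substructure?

No

The pattern [CX2]#[CX2] describes a carbon-carbon triple bond — an alkyne.
The closest candidate here is a nitrile (-C#N), but the triple bond is C#N, not C#C. No other fragment satisfies the full query, so there is no match.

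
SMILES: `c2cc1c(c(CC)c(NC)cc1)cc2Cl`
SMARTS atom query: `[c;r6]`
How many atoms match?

10

The query [c;r6] means: aromatic carbon that belongs to a six-membered ring.
Check the 15 heavy atoms by environment: 10× c (aromatic, in 6-ring) → match; 3× C (acyclic) → no; 1× Cl (acyclic) → no; 1× N (acyclic) → no.
That gives 10 matching atoms.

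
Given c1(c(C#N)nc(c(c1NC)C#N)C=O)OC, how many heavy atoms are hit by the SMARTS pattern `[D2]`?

6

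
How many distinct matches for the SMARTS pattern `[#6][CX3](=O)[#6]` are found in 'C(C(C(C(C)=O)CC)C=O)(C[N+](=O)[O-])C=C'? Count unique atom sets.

1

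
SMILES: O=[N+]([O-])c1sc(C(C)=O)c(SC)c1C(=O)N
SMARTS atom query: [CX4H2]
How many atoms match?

0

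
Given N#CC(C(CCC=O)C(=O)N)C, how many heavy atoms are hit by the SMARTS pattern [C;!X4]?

3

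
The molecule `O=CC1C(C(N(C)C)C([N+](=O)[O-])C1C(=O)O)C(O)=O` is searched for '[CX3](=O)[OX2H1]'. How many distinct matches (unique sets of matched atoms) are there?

[CX3](=O)[OX2H1] is the SMARTS for a carboxylic acid: an sp2 carbon double-bonded to O and single-bonded to an -OH oxygen.
The molecule carries 2 separate instances of a carboxylic acid group (-C(=O)OH) meeting every constraint; each maps to a distinct set of atoms, giving 2 matches.

2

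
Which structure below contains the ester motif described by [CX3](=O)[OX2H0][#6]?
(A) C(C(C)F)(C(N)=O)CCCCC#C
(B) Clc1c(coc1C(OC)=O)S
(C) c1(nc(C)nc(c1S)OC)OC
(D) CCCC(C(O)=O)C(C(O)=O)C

B

[CX3](=O)[OX2H0][#6] describes a carbonyl carbon bonded to an oxygen that is itself bonded to carbon (no H on that O) (an ester).
(A) has a primary amide (-C(=O)NH2) but the carbonyl is bonded to N, not to an O-C linkage.
(B) contains a methyl-ester group (-C(=O)OCH3), which satisfies every atom and bond constraint.
(C) has a methoxy ether (-OCH3) but the ether oxygen is not adjacent to a C=O carbon.
(D) has a carboxylic acid group (-C(=O)OH) but the singly-bonded O carries H (OX2H1, not H0).
So the answer is (B).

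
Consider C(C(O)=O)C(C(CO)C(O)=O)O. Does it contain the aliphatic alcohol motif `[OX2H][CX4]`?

Yes

The pattern [OX2H][CX4] describes a hydroxyl oxygen bound to an sp3 (X4) carbon — an aliphatic alcohol.
The molecule carries a hydroxyl group (-OH), whose atoms satisfy every constraint of the query, so the pattern matches.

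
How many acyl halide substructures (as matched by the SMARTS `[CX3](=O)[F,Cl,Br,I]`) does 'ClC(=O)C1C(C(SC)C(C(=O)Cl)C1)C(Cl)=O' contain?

3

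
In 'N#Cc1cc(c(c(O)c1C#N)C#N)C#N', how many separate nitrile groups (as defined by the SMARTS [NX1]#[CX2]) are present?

4

[NX1]#[CX2] is the SMARTS for a nitrile: a nitrogen triple-bonded to a two-connected carbon.
The molecule carries 4 separate instances of a nitrile (-C#N) meeting every constraint; each maps to a distinct set of atoms, giving 4 matches.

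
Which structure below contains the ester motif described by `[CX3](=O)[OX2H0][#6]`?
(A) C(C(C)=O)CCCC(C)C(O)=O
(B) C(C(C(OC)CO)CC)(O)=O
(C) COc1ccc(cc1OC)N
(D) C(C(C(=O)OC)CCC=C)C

[CX3](=O)[OX2H0][#6] describes a carbonyl carbon bonded to an oxygen that is itself bonded to carbon (no H on that O) (an ester).
(A) has a carboxylic acid group (-C(=O)OH) but the singly-bonded O carries H (OX2H1, not H0).
(B) has a carboxylic acid group (-C(=O)OH) but the singly-bonded O carries H (OX2H1, not H0).
(C) has a methoxy ether (-OCH3) but the ether oxygen is not adjacent to a C=O carbon.
(D) contains a methyl-ester group (-C(=O)OCH3), which satisfies every atom and bond constraint.
So the answer is (D).

D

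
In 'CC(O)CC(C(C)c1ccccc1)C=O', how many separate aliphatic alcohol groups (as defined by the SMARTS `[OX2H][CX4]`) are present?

1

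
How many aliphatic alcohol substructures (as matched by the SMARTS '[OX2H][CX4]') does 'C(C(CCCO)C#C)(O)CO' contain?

3

[OX2H][CX4] is the SMARTS for an aliphatic alcohol: a hydroxyl oxygen bound to an sp3 (X4) carbon.
The molecule carries 3 separate instances of a hydroxyl group (-OH) meeting every constraint; each maps to a distinct set of atoms, giving 3 matches.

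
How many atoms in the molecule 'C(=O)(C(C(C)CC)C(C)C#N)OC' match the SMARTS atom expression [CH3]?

4

The query [CH3] means: aliphatic carbon with exactly three hydrogens.
Check the 13 heavy atoms by environment: 4× C (H3) → match; 1× C (H2) → no; 3× C (H1) → no; 2× C (H0) → no; 2× O (H0) → no; 1× N (H0) → no.
That gives 4 matching atoms.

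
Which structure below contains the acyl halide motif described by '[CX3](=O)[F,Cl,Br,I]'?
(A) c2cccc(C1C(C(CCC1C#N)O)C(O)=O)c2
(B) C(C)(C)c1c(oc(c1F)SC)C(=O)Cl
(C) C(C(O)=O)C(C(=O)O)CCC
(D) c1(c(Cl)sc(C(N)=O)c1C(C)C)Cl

B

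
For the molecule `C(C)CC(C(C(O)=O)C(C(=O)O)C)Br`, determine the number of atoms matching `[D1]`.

7

Check the 14 heavy atoms by environment: 2× C (D1) → match; 5× C (D3) → no; 2× C (D2) → no; 1× Br (D1) → match; 4× O (D1) → match.
Summing the matching environments: 2 + 1 + 4 = 7 matching atoms.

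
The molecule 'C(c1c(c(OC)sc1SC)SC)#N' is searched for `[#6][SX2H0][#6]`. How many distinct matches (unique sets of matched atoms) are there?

[#6][SX2H0][#6] is the SMARTS for a thioether: an aliphatic sulfur bridging two carbons with no H on the sulfur.
The molecule carries 2 separate instances of a methylthio ether (-SCH3) meeting every constraint; each maps to a distinct set of atoms, giving 2 matches.

2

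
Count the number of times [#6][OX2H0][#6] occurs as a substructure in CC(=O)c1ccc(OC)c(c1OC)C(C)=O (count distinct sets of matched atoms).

2

[#6][OX2H0][#6] is the SMARTS for an ether: an aliphatic oxygen bridging two carbons with no H on the oxygen.
The molecule carries 2 separate instances of a methoxy ether (-OCH3) meeting every constraint; each maps to a distinct set of atoms, giving 2 matches.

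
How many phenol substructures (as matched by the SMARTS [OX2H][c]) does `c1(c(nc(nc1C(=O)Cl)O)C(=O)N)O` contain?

2

[OX2H][c] is the SMARTS for a phenol: a hydroxyl oxygen attached to an aromatic carbon.
The molecule carries 2 separate instances of a hydroxyl group (-OH) meeting every constraint; each maps to a distinct set of atoms, giving 2 matches.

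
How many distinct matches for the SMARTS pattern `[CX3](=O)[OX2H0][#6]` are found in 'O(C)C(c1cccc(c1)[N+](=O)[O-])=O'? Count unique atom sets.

[CX3](=O)[OX2H0][#6] is the SMARTS for an ester: a carbonyl carbon bonded to an oxygen that is itself bonded to carbon (no H on that O).
Exactly one fragment in the molecule meets all constraints, giving 1 match.

1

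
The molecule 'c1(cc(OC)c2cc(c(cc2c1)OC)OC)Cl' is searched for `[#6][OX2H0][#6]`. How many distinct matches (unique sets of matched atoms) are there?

[#6][OX2H0][#6] is the SMARTS for an ether: an aliphatic oxygen bridging two carbons with no H on the oxygen.
The molecule carries 3 separate instances of a methoxy ether (-OCH3) meeting every constraint; each maps to a distinct set of atoms, giving 3 matches.

3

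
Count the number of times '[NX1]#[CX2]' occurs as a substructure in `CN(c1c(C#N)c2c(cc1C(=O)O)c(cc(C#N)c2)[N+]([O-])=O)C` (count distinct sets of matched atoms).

[NX1]#[CX2] is the SMARTS for a nitrile: a nitrogen triple-bonded to a two-connected carbon.
The molecule carries 2 separate instances of a nitrile (-C#N) meeting every constraint; each maps to a distinct set of atoms, giving 2 matches.

2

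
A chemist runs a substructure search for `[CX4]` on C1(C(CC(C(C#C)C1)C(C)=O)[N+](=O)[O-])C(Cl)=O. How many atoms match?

7

The query [CX4] means: C with X4: aliphatic carbon with exactly 4 total connections (bonds + H).
Check the 17 heavy atoms by environment: 7× C (X4) → match; 2× C (X2) → no; 2× C (X3) → no; 3× O (X1) → no; 1× N (charge +1, X3) → no; 1× O (charge -1, X1) → no; 1× Cl (X1) → no.
That gives 7 matching atoms.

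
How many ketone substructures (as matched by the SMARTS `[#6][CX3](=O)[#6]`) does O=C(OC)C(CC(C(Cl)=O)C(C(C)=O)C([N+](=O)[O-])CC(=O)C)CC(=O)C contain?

3

[#6][CX3](=O)[#6] is the SMARTS for a ketone: a carbonyl carbon (no H) flanked by two carbons.
The molecule carries 3 separate instances of an acetyl/ketone group (-C(=O)CH3) meeting every constraint; each maps to a distinct set of atoms, giving 3 matches.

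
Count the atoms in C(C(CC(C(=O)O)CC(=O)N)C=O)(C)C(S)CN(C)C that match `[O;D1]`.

4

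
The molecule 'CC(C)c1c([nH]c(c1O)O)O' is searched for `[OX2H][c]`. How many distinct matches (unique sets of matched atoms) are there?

[OX2H][c] is the SMARTS for a phenol: a hydroxyl oxygen attached to an aromatic carbon.
The molecule carries 3 separate instances of a hydroxyl group (-OH) meeting every constraint; each maps to a distinct set of atoms, giving 3 matches.

3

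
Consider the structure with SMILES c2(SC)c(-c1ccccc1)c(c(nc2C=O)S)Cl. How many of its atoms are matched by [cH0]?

6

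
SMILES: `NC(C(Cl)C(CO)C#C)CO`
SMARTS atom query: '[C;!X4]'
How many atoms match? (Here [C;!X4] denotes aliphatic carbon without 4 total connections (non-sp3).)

2

The query [C;!X4] means: aliphatic carbon that does not have four total connections.
Check the 11 heavy atoms by environment: 5× C (X4) → no; 2× C (X2) → match; 2× O (X2) → no; 1× Cl (X1) → no; 1× N (X3) → no.
That gives 2 matching atoms.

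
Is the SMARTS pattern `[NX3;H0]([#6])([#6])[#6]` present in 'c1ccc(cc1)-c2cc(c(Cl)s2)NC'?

The pattern [NX3;H0]([#6])([#6])[#6] describes a trivalent nitrogen with no H, bonded to three carbons — a tertiary amine.
The closest candidate here is an N-methylamino group (-NHCH3), but the nitrogen still has one H (H1), not H0. No other fragment satisfies the full query, so there is no match.

No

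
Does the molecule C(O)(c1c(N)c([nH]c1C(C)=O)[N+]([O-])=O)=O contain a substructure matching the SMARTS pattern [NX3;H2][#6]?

Yes

The pattern [NX3;H2][#6] describes a trivalent nitrogen with two H attached to carbon — a primary amine.
The molecule carries a primary amino group (-NH2), whose atoms satisfy every constraint of the query, so the pattern matches.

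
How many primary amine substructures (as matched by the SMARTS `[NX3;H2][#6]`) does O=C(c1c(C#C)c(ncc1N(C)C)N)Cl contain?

[NX3;H2][#6] is the SMARTS for a primary amine: a trivalent nitrogen with two H attached to carbon.
Exactly one fragment in the molecule meets all constraints, giving 1 match.

1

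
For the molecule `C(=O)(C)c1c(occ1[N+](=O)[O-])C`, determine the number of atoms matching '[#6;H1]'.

The query [#6;H1] means: any carbon bearing exactly one hydrogen.
Check the 12 heavy atoms by environment: 1× o (aromatic, H0) → no; 3× c (aromatic, H0) → no; 1× c (aromatic, H1) → match; 1× N (charge +1, H0) → no; 1× O (charge -1, H0) → no; 2× O (H0) → no; 1× C (H0) → no; 2× C (H3) → no.
That gives 1 matching atom.

1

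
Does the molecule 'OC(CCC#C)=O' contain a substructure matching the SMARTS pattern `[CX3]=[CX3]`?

No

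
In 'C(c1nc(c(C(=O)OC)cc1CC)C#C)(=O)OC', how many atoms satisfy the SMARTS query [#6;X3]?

The query [#6;X3] means: any carbon (aromatic or not) with three total connections.
Check the 18 heavy atoms by environment: 1× n (aromatic, X2) → no; 5× c (aromatic, X3) → match; 2× C (X3) → match; 2× O (X1) → no; 2× O (X2) → no; 4× C (X4) → no; 2× C (X2) → no.
Summing the matching environments: 5 + 2 = 7 matching atoms.

7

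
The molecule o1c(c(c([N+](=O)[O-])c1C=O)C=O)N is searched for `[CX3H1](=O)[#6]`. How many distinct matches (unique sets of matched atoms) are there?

2

[CX3H1](=O)[#6] is the SMARTS for an aldehyde: an sp2 carbon with one H, double-bonded to O and single-bonded to carbon.
The molecule carries 2 separate instances of an aldehyde (-CHO) meeting every constraint; each maps to a distinct set of atoms, giving 2 matches.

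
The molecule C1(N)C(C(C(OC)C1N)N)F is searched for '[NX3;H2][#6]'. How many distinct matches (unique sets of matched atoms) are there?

3

[NX3;H2][#6] is the SMARTS for a primary amine: a trivalent nitrogen with two H attached to carbon.
The molecule carries 3 separate instances of a primary amino group (-NH2) meeting every constraint; each maps to a distinct set of atoms, giving 3 matches.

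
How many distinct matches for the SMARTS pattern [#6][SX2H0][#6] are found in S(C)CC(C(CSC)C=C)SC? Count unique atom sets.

3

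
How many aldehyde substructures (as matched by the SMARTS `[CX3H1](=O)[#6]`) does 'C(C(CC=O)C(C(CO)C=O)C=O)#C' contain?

3

[CX3H1](=O)[#6] is the SMARTS for an aldehyde: an sp2 carbon with one H, double-bonded to O and single-bonded to carbon.
The molecule carries 3 separate instances of an aldehyde (-CHO) meeting every constraint; each maps to a distinct set of atoms, giving 3 matches.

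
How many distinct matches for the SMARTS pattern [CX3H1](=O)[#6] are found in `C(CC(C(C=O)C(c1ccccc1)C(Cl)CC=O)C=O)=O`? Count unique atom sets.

[CX3H1](=O)[#6] is the SMARTS for an aldehyde: an sp2 carbon with one H, double-bonded to O and single-bonded to carbon.
The molecule carries 4 separate instances of an aldehyde (-CHO) meeting every constraint; each maps to a distinct set of atoms, giving 4 matches.

4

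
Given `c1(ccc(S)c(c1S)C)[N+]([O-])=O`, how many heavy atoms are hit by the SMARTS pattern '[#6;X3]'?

The query [#6;X3] means: any carbon (aromatic or not) with three total connections.
Check the 12 heavy atoms by environment: 6× c (aromatic, X3) → match; 1× N (charge +1, X3) → no; 1× O (charge -1, X1) → no; 1× O (X1) → no; 2× S (X2) → no; 1× C (X4) → no.
That gives 6 matching atoms.

6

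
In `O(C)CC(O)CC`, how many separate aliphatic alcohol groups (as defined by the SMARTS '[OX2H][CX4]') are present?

1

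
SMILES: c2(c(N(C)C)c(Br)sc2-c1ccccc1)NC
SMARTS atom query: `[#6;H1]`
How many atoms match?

5

The query [#6;H1] means: any carbon bearing exactly one hydrogen.
Check the 17 heavy atoms by environment: 1× s (aromatic, H0) → no; 5× c (aromatic, H0) → no; 5× c (aromatic, H1) → match; 1× Br (H0) → no; 1× N (H1) → no; 3× C (H3) → no; 1× N (H0) → no.
That gives 5 matching atoms.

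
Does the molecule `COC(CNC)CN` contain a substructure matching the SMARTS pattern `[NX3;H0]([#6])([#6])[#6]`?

The pattern [NX3;H0]([#6])([#6])[#6] describes a trivalent nitrogen with no H, bonded to three carbons — a tertiary amine.
The closest candidate here is a primary amino group (-NH2), but the nitrogen has H2, not H0 with three carbons. No other fragment satisfies the full query, so there is no match.

No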